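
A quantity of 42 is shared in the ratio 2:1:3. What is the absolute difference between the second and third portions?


Total parts = 2 + 1 + 3 = 6
Value per part = 42 / 6 = 7
Shares: 2*7=14, 1*7=7, 3*7=21
Second share = 7, third share = 21
Difference = |7 - 21| = 14

14


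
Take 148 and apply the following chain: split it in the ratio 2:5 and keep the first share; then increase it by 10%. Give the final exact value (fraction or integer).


Start with 148.
Step 1: Split 2:5, first share = 148 * 2/7 = 296/7
Step 2: Increase by 10%: 296/7 * 110/100 = 1628/35
Final result = 1628/35

1628/35


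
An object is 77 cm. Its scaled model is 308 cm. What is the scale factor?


Original length = 77 cm
Scaled length = 308 cm
Scale factor = 308 / 77
= 4

4


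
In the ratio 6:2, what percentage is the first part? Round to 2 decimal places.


Total parts = 6 + 2 = 8
First part fraction = 6/8
Percentage = (6/8) * 100
= 0.75 * 100
= 75.00%

75.00


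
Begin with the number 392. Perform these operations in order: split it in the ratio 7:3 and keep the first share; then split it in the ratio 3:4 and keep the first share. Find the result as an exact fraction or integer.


Start with 392.
Step 1: Split 7:3, first share = 392 * 7/10 = 1372/5
Step 2: Split 3:4, first share = 1372/5 * 3/7 = 588/5
Final result = 588/5

588/5


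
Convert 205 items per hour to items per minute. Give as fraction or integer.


Converting from per hour to per minute
Rate = 205 items per hour
Divide by 60: 205/60
= 41/12 items per minute

41/12


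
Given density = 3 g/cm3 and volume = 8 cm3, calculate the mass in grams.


Using mass = density * volume
Density = 3 g/cm3
Volume = 8 cm3
Mass = 3 * 8
= 24 g

24


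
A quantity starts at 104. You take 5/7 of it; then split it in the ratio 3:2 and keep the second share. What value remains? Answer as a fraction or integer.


Start with 104.
Step 1: Take 5/7: 104 * 5/7 = 520/7
Step 2: Split 3:2, second share = 520/7 * 2/5 = 208/7
Final result = 208/7

208/7


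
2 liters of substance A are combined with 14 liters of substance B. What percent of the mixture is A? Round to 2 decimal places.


Volume of A = 2 L
Volume of B = 14 L
Total volume = 2 + 14 = 16 L
Percentage of A = (2/16) * 100
= 12.50%

12.50


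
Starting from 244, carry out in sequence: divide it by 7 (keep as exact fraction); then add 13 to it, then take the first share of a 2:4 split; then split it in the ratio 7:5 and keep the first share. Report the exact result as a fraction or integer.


Start with 244.
Step 1: Divide by 7: 244 / 7 = 244/7
Step 2: Add 13: 244/7+13=335/7; split 2:4 first = 335/7*2/6 = 335/21
Step 3: Split 7:5, first share = 335/21 * 7/12 = 335/36
Final result = 335/36

335/36


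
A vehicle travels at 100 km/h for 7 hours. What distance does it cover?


Using distance = speed * time
Speed = 100 km/h
Time = 7 hours
Distance = 100 * 7
= 700 km

700


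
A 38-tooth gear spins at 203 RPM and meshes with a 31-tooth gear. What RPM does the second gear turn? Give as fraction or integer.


Gear ratio: teeth_A * RPM_A = teeth_B * RPM_B
38 * 203 = 31 * RPM_B
7714 = 31 * RPM_B
RPM_B = 7714 / 31
RPM_B = 7714/31

7714/31


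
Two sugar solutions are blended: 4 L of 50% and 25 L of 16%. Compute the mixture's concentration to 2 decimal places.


Solute in mixture 1 = 50% of 4 L = 4*50/100 = 2 L
Solute in mixture 2 = 16% of 25 L = 25*16/100 = 4 L
Total solute = 2 + 4 = 6 L
Total volume = 4 + 25 = 29 L
Final concentration = 6/29 * 100 = 20.69%

20.69


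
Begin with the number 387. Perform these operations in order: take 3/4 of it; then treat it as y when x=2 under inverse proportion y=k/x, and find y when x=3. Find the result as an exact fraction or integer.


Start with 387.
Step 1: Take 3/4: 387 * 3/4 = 1161/4
Step 2: Inverse prop: k = (1161/4)*2; new y = k/3 = 1161/4*2/3 = 387/2
Final result = 387/2

387/2


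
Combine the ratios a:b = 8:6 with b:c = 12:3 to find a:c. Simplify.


Given a:b = 8:6 and b:c = 12:3
Make b consistent. Multiply first ratio by 12: a:b = 96:72
Multiply second ratio by 6: b:c = 72:18
Now b = 72 in both, so a:b:c = 96:72:18
Therefore a:c = 96:18
Simplify by GCD: a:c = 16:3

16:3


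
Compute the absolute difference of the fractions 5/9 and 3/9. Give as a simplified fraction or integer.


Simplify: 5/9 = 5/9 and 3/9 = 1/3
Find common denominator: LCD = 9
Convert: 5/9 and 3/9
Difference = |5 - 3|/9 = 2/9
Simplified = 2/9

2/9


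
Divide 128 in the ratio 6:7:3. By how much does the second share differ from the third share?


Total parts = 6 + 7 + 3 = 16
Value per part = 128 / 16 = 8
Shares: 6*8=48, 7*8=56, 3*8=24
Second share = 56, third share = 24
Difference = |56 - 24| = 32

32


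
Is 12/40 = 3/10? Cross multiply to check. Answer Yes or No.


Cross multiply to check 12/40 = 3/10
Left cross product: 12 * 10 = 120
Right cross product: 40 * 3 = 120
120 = 120
Equal, so proportions match => Yes

Yes


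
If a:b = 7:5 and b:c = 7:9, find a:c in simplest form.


Given a:b = 7:5 and b:c = 7:9
Make b consistent. Multiply first ratio by 7: a:b = 49:35
Multiply second ratio by 5: b:c = 35:45
Now b = 35 in both, so a:b:c = 49:35:45
Therefore a:c = 49:45
Simplify by GCD: a:c = 49:45

49:45


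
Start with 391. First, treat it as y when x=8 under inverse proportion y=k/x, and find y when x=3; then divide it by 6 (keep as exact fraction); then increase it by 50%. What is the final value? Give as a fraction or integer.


Start with 391.
Step 1: Inverse prop: k = (391)*8; new y = k/3 = 391*8/3 = 3128/3
Step 2: Divide by 6: 3128/3 / 6 = 1564/9
Step 3: Increase by 50%: 1564/9 * 150/100 = 782/3
Final result = 782/3

782/3


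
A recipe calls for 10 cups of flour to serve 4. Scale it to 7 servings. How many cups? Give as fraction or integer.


Original: 10 cups for 4 servings
Target servings = 7
Scaling factor = 7/4
New amount = 10 * 7/4
= 70/4
= 35/2 cups

35/2


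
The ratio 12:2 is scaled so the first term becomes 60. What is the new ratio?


Original ratio: 12:2
First term target: 60
Scale factor = 60 / 12 = 5
Multiply second term: 2 * 5 = 10
Equivalent ratio = 60:10

60:10


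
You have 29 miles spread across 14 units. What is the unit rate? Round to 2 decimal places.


Total miles = 29
Number of units = 14
Unit rate = 29 / 14
= 2.07 miles per unit

2.07


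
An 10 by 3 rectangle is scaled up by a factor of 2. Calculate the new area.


Original dimensions: 10 x 3
Enlargement factor = 2
New width = 10 * 2 = 20
New height = 3 * 2 = 6
New area = 20 * 6 = 120

120


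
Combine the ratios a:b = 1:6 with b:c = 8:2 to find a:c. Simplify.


Given a:b = 1:6 and b:c = 8:2
Make b consistent. Multiply first ratio by 8: a:b = 8:48
Multiply second ratio by 6: b:c = 48:12
Now b = 48 in both, so a:b:c = 8:48:12
Therefore a:c = 8:12
Simplify by GCD: a:c = 2:3

2:3


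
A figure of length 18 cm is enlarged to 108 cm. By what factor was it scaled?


Original length = 18 cm
Scaled length = 108 cm
Scale factor = 108 / 18
= 6

6


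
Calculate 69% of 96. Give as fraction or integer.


Compute 69% of 96
Convert percentage: 69% = 69/100
Multiply: 96 * 69/100
= 6624/100
= 1656/25

1656/25


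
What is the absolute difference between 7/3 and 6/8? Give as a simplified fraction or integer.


Simplify: 7/3 = 7/3 and 6/8 = 3/4
Find common denominator: LCD = 12
Convert: 28/12 and 9/12
Difference = |28 - 9|/12 = 19/12
Simplified = 19/12

19/12


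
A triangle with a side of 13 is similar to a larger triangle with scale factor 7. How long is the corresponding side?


Similar triangles have proportional sides
Scale factor = 7
Smaller side = 13
Corresponding larger side = 13 * 7
= 91

91


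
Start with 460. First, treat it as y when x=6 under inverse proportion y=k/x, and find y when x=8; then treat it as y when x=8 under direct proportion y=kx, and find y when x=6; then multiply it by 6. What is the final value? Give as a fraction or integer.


Start with 460.
Step 1: Inverse prop: k = (460)*6; new y = k/8 = 460*6/8 = 345
Step 2: Direct prop: k = (345)/8; new y = k*6 = 345*6/8 = 1035/4
Step 3: Multiply by 6: 1035/4 * 6 = 3105/2
Final result = 3105/2

3105/2


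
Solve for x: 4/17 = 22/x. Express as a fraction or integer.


Setting up: 4/17 = 22/x
Cross multiply: 4 * x = 17 * 22
4x = 374
x = 374/4
x = 187/2

187/2


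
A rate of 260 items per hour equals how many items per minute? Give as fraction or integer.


Converting from per hour to per minute
Rate = 260 items per hour
Divide by 60: 260/60
= 13/3 items per minute

13/3


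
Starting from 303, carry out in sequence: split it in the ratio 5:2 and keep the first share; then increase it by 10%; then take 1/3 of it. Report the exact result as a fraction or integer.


Start with 303.
Step 1: Split 5:2, first share = 303 * 5/7 = 1515/7
Step 2: Increase by 10%: 1515/7 * 110/100 = 3333/14
Step 3: Take 1/3: 3333/14 * 1/3 = 1111/14
Final result = 1111/14

1111/14


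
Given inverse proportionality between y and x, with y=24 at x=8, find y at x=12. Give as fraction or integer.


Inverse proportion: y = k/x
Find k: k = 8 * 24 = 192
Compute y at x=12: y = 192/12
y = 16

16


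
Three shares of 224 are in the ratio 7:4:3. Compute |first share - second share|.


Total parts = 7 + 4 + 3 = 14
Value per part = 224 / 14 = 16
Shares: 7*16=112, 4*16=64, 3*16=48
First share = 112, second share = 64
Difference = |112 - 64| = 48

48


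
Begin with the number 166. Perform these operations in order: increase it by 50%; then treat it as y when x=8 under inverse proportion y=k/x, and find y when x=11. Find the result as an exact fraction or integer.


Start with 166.
Step 1: Increase by 50%: 166 * 150/100 = 249
Step 2: Inverse prop: k = (249)*8; new y = k/11 = 249*8/11 = 1992/11
Final result = 1992/11

1992/11


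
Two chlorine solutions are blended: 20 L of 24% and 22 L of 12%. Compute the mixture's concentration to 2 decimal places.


Solute in mixture 1 = 24% of 20 L = 20*24/100 = 24/5 L
Solute in mixture 2 = 12% of 22 L = 22*12/100 = 66/25 L
Total solute = 24/5 + 66/25 = 186/25 L
Total volume = 20 + 22 = 42 L
Final concentration = 186/25/42 * 100 = 17.71%

17.71


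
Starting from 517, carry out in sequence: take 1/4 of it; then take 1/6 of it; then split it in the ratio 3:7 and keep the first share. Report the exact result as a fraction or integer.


Start with 517.
Step 1: Take 1/4: 517 * 1/4 = 517/4
Step 2: Take 1/6: 517/4 * 1/6 = 517/24
Step 3: Split 3:7, first share = 517/24 * 3/10 = 517/80
Final result = 517/80

517/80


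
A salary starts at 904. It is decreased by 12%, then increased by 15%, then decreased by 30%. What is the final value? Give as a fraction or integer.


Start: 904
Step 1: decrease by 12% => multiply by 88/100
  904 * 88/100 = 19888/25
Step 2: increase by 15% => multiply by 115/100
  19888/25 * 115/100 = 114356/125
Step 3: decrease by 30% => multiply by 70/100
  114356/125 * 70/100 = 400246/625
Final value = 400246/625

400246/625


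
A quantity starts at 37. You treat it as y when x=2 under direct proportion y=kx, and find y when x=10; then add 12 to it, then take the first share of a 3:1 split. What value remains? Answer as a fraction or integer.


Start with 37.
Step 1: Direct prop: k = (37)/2; new y = k*10 = 37*10/2 = 185
Step 2: Add 12: 185+12=197; split 3:1 first = 197*3/4 = 591/4
Final result = 591/4

591/4


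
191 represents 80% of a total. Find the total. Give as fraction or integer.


Given: 191 is 80% of the whole
Set up: 191 = 80/100 * whole
whole = 191 * 100 / 80
whole = 19100 / 80
whole = 955/4

955/4


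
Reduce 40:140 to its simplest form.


Find GCD(40, 140)
GCD = 20
Divide both by 20: 40/20 = 2, 140/20 = 7
Simplified ratio = 2:7

2:7


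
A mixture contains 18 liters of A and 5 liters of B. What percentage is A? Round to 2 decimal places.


Volume of A = 18 L
Volume of B = 5 L
Total volume = 18 + 5 = 23 L
Percentage of A = (18/23) * 100
= 78.26%

78.26


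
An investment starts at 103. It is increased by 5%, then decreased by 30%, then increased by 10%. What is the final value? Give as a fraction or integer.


Start: 103
Step 1: increase by 5% => multiply by 105/100
  103 * 105/100 = 2163/20
Step 2: decrease by 30% => multiply by 70/100
  2163/20 * 70/100 = 15141/200
Step 3: increase by 10% => multiply by 110/100
  15141/200 * 110/100 = 166551/2000
Final value = 166551/2000

166551/2000


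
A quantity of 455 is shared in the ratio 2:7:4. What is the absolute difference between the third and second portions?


Total parts = 2 + 7 + 4 = 13
Value per part = 455 / 13 = 35
Shares: 2*35=70, 7*35=245, 4*35=140
Third share = 140, second share = 245
Difference = |140 - 245| = 105

105


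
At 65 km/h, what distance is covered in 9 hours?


Using distance = speed * time
Speed = 65 km/h
Time = 9 hours
Distance = 65 * 9
= 585 km

585


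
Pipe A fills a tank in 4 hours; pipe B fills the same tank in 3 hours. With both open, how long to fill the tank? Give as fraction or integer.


Rate of A = 1/4 job per hour
Rate of B = 1/3 job per hour
Combined rate = 1/4 + 1/3
Find common denominator: (3 + 4)/(4*3) = 7/12
Combined rate = 7/12 job per hour
Time together = 1 / (7/12) = 12/7 hours

12/7


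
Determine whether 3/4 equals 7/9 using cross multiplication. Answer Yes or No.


Cross multiply to check 3/4 = 7/9
Left cross product: 3 * 9 = 27
Right cross product: 4 * 7 = 28
27 != 28
Not equal, so proportions differ => No

No


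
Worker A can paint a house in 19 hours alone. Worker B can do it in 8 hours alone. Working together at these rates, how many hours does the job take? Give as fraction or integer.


Rate of A = 1/19 job per hour
Rate of B = 1/8 job per hour
Combined rate = 1/19 + 1/8
Find common denominator: (8 + 19)/(19*8) = 27/152
Combined rate = 27/152 job per hour
Time together = 1 / (27/152) = 152/27 hours

152/27


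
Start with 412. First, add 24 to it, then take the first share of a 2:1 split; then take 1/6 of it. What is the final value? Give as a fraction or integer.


Start with 412.
Step 1: Add 24: 412+24=436; split 2:1 first = 436*2/3 = 872/3
Step 2: Take 1/6: 872/3 * 1/6 = 436/9
Final result = 436/9

436/9


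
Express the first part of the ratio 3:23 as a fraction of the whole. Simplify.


Total parts = 3 + 23 = 26
First part fraction = 3/26
Simplify: 3/26 = 3/26

3/26


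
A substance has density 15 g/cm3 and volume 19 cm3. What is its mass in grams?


Using mass = density * volume
Density = 15 g/cm3
Volume = 19 cm3
Mass = 15 * 19
= 285 g

285


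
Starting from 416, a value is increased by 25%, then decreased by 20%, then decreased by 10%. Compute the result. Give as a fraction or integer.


Start: 416
Step 1: increase by 25% => multiply by 125/100
  416 * 125/100 = 520
Step 2: decrease by 20% => multiply by 80/100
  520 * 80/100 = 416
Step 3: decrease by 10% => multiply by 90/100
  416 * 90/100 = 1872/5
Final value = 1872/5

1872/5


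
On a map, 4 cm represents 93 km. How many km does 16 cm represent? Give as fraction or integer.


Map scale: 4 cm = 93 km
Measured distance on map = 16 cm
Set up proportion: 16 * 93 / 4
= 1488 / 4
= 372 km

372


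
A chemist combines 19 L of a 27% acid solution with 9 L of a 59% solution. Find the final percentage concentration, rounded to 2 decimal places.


Solute in mixture 1 = 27% of 19 L = 19*27/100 = 513/100 L
Solute in mixture 2 = 59% of 9 L = 9*59/100 = 531/100 L
Total solute = 513/100 + 531/100 = 261/25 L
Total volume = 19 + 9 = 28 L
Final concentration = 261/25/28 * 100 = 37.29%

37.29


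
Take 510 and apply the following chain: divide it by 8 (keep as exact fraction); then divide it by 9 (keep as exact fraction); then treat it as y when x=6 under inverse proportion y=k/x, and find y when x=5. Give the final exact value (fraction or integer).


Start with 510.
Step 1: Divide by 8: 510 / 8 = 255/4
Step 2: Divide by 9: 255/4 / 9 = 85/12
Step 3: Inverse prop: k = (85/12)*6; new y = k/5 = 85/12*6/5 = 17/2
Final result = 17/2

17/2


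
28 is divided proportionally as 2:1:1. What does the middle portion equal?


Ratio = 2:1:1
Total parts = 2 + 1 + 1 = 4
Value per part = 28 / 4 = 7
First share = 2 * 7 = 14
Middle share = 1 * 7 = 7
Third share = 1 * 7 = 7

7


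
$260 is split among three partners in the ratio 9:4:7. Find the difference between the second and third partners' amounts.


Total parts = 9 + 4 + 7 = 20
Value per part = 260 / 20 = 13
Shares: 9*13=117, 4*13=52, 7*13=91
Second share = 52, third share = 91
Difference = |52 - 91| = 39

39


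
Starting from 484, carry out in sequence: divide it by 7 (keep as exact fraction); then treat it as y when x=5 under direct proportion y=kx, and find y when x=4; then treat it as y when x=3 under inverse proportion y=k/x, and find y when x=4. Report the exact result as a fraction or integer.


Start with 484.
Step 1: Divide by 7: 484 / 7 = 484/7
Step 2: Direct prop: k = (484/7)/5; new y = k*4 = 484/7*4/5 = 1936/35
Step 3: Inverse prop: k = (1936/35)*3; new y = k/4 = 1936/35*3/4 = 1452/35
Final result = 1452/35

1452/35


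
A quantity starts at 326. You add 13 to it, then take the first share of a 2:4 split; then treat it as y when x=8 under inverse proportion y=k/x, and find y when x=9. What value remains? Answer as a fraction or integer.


Start with 326.
Step 1: Add 13: 326+13=339; split 2:4 first = 339*2/6 = 113
Step 2: Inverse prop: k = (113)*8; new y = k/9 = 113*8/9 = 904/9
Final result = 904/9

904/9


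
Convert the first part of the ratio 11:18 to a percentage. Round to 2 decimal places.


Total parts = 11 + 18 = 29
First part fraction = 11/29
Percentage = (11/29) * 100
= 0.37931 * 100
= 37.93%

37.93


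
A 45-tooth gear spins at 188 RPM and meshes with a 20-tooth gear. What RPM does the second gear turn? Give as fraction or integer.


Gear ratio: teeth_A * RPM_A = teeth_B * RPM_B
45 * 188 = 20 * RPM_B
8460 = 20 * RPM_B
RPM_B = 8460 / 20
RPM_B = 423

423


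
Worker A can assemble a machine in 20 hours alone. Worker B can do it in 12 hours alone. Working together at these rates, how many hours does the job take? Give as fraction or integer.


Rate of A = 1/20 job per hour
Rate of B = 1/12 job per hour
Combined rate = 1/20 + 1/12
Find common denominator: (12 + 20)/(20*12) = 32/240
Combined rate = 2/15 job per hour
Time together = 1 / (2/15) = 15/2 hours

15/2


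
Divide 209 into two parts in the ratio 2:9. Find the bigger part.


Total parts = 2 + 9 = 11
Value per part = 209 / 11 = 19
First share = 2 * 19 = 38
Second share = 9 * 19 = 171
Larger share = 171

171


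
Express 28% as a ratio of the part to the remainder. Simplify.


Part = 28%, Remainder = 72%
Ratio = 28:72
GCD(28, 72) = 4
Simplify: 7:18 = 7:18

7:18


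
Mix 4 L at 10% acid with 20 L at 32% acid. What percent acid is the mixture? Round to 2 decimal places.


Solute in mixture 1 = 10% of 4 L = 4*10/100 = 2/5 L
Solute in mixture 2 = 32% of 20 L = 20*32/100 = 32/5 L
Total solute = 2/5 + 32/5 = 34/5 L
Total volume = 4 + 20 = 24 L
Final concentration = 34/5/24 * 100 = 28.33%

28.33


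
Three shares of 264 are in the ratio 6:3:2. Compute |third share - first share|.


Total parts = 6 + 3 + 2 = 11
Value per part = 264 / 11 = 24
Shares: 6*24=144, 3*24=72, 2*24=48
Third share = 48, first share = 144
Difference = |48 - 144| = 96

96


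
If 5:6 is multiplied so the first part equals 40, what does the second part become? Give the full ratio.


Original ratio: 5:6
First term target: 40
Scale factor = 40 / 5 = 8
Multiply second term: 6 * 8 = 48
Equivalent ratio = 40:48

40:48


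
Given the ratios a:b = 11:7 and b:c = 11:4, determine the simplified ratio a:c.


Given a:b = 11:7 and b:c = 11:4
Make b consistent. Multiply first ratio by 11: a:b = 121:77
Multiply second ratio by 7: b:c = 77:28
Now b = 77 in both, so a:b:c = 121:77:28
Therefore a:c = 121:28
Simplify by GCD: a:c = 121:28

121:28


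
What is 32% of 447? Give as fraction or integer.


Compute 32% of 447
Convert percentage: 32% = 32/100
Multiply: 447 * 32/100
= 14304/100
= 3576/25

3576/25


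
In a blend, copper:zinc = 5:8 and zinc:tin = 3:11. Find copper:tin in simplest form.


Given a:b = 5:8 and b:c = 3:11
Make b consistent. Multiply first ratio by 3: a:b = 15:24
Multiply second ratio by 8: b:c = 24:88
Now b = 24 in both, so a:b:c = 15:24:88
Therefore a:c = 15:88
Simplify by GCD: a:c = 15:88

15:88


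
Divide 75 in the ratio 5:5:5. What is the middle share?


Ratio = 5:5:5
Total parts = 5 + 5 + 5 = 15
Value per part = 75 / 15 = 5
First share = 5 * 5 = 25
Middle share = 5 * 5 = 25
Third share = 5 * 5 = 25

25


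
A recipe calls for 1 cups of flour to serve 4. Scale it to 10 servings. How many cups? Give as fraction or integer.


Original: 1 cups for 4 servings
Target servings = 10
Scaling factor = 10/4
New amount = 1 * 10/4
= 10/4
= 5/2 cups

5/2


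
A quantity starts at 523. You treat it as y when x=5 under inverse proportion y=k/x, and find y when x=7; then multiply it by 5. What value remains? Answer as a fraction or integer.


Start with 523.
Step 1: Inverse prop: k = (523)*5; new y = k/7 = 523*5/7 = 2615/7
Step 2: Multiply by 5: 2615/7 * 5 = 13075/7
Final result = 13075/7

13075/7


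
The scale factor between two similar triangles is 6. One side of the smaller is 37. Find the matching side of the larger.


Similar triangles have proportional sides
Scale factor = 6
Smaller side = 37
Corresponding larger side = 37 * 6
= 222

222


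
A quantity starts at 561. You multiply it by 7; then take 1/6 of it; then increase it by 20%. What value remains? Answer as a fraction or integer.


Start with 561.
Step 1: Multiply by 7: 561 * 7 = 3927
Step 2: Take 1/6: 3927 * 1/6 = 1309/2
Step 3: Increase by 20%: 1309/2 * 120/100 = 3927/5
Final result = 3927/5

3927/5


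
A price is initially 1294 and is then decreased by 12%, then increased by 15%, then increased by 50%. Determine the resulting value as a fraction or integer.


Start: 1294
Step 1: decrease by 12% => multiply by 88/100
  1294 * 88/100 = 28468/25
Step 2: increase by 15% => multiply by 115/100
  28468/25 * 115/100 = 163691/125
Step 3: increase by 50% => multiply by 150/100
  163691/125 * 150/100 = 491073/250
Final value = 491073/250

491073/250


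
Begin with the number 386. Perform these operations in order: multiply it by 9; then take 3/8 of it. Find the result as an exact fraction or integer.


Start with 386.
Step 1: Multiply by 9: 386 * 9 = 3474
Step 2: Take 3/8: 3474 * 3/8 = 5211/4
Final result = 5211/4

5211/4


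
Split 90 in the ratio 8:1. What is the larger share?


Total parts = 8 + 1 = 9
Value per part = 90 / 9 = 10
First share = 8 * 10 = 80
Second share = 1 * 10 = 10
Larger share = 80

80


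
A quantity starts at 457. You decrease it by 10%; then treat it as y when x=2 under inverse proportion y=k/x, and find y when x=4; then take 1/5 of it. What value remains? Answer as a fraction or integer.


Start with 457.
Step 1: Decrease by 10%: 457 * 90/100 = 4113/10
Step 2: Inverse prop: k = (4113/10)*2; new y = k/4 = 4113/10*2/4 = 4113/20
Step 3: Take 1/5: 4113/20 * 1/5 = 4113/100
Final result = 4113/100

4113/100


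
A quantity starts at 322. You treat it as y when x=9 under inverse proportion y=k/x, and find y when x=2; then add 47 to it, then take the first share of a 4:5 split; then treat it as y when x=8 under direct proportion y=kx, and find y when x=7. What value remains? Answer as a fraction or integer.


Start with 322.
Step 1: Inverse prop: k = (322)*9; new y = k/2 = 322*9/2 = 1449
Step 2: Add 47: 1449+47=1496; split 4:5 first = 1496*4/9 = 5984/9
Step 3: Direct prop: k = (5984/9)/8; new y = k*7 = 5984/9*7/8 = 5236/9
Final result = 5236/9

5236/9


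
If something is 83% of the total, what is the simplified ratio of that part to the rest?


Part = 83%, Remainder = 17%
Ratio = 83:17
GCD(83, 17) = 1
Simplify: 83:17 = 83:17

83:17


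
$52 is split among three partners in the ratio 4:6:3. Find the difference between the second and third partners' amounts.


Total parts = 4 + 6 + 3 = 13
Value per part = 52 / 13 = 4
Shares: 4*4=16, 6*4=24, 3*4=12
Second share = 24, third share = 12
Difference = |24 - 12| = 12

12


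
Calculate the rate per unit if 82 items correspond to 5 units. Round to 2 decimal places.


Total items = 82
Number of units = 5
Unit rate = 82 / 5
= 16.40 items per unit

16.40


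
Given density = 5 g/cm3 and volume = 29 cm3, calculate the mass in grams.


Using mass = density * volume
Density = 5 g/cm3
Volume = 29 cm3
Mass = 5 * 29
= 145 g

145


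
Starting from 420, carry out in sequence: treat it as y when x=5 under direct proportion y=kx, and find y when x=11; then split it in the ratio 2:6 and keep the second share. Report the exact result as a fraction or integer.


Start with 420.
Step 1: Direct prop: k = (420)/5; new y = k*11 = 420*11/5 = 924
Step 2: Split 2:6, second share = 924 * 6/8 = 693
Final result = 693

693


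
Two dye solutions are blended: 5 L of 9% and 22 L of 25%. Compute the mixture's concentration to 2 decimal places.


Solute in mixture 1 = 9% of 5 L = 5*9/100 = 9/20 L
Solute in mixture 2 = 25% of 22 L = 22*25/100 = 11/2 L
Total solute = 9/20 + 11/2 = 119/20 L
Total volume = 5 + 22 = 27 L
Final concentration = 119/20/27 * 100 = 22.04%

22.04


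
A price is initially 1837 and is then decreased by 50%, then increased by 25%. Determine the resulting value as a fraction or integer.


Start: 1837
Step 1: decrease by 50% => multiply by 50/100
  1837 * 50/100 = 1837/2
Step 2: increase by 25% => multiply by 125/100
  1837/2 * 125/100 = 9185/8
Final value = 9185/8

9185/8


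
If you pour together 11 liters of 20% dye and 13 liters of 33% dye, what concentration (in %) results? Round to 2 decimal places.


Solute in mixture 1 = 20% of 11 L = 11*20/100 = 11/5 L
Solute in mixture 2 = 33% of 13 L = 13*33/100 = 429/100 L
Total solute = 11/5 + 429/100 = 649/100 L
Total volume = 11 + 13 = 24 L
Final concentration = 649/100/24 * 100 = 27.04%

27.04


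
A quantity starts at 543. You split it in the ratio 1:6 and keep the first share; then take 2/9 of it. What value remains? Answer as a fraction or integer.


Start with 543.
Step 1: Split 1:6, first share = 543 * 1/7 = 543/7
Step 2: Take 2/9: 543/7 * 2/9 = 362/21
Final result = 362/21

362/21


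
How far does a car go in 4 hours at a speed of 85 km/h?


Using distance = speed * time
Speed = 85 km/h
Time = 4 hours
Distance = 85 * 4
= 340 km

340


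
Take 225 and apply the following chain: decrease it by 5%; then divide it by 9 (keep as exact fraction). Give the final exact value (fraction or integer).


Start with 225.
Step 1: Decrease by 5%: 225 * 95/100 = 855/4
Step 2: Divide by 9: 855/4 / 9 = 95/4
Final result = 95/4

95/4


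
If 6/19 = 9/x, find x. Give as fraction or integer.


Setting up: 6/19 = 9/x
Cross multiply: 6 * x = 19 * 9
6x = 171
x = 171/6
x = 57/2

57/2


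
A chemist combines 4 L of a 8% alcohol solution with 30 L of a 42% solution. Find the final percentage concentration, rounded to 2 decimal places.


Solute in mixture 1 = 8% of 4 L = 4*8/100 = 8/25 L
Solute in mixture 2 = 42% of 30 L = 30*42/100 = 63/5 L
Total solute = 8/25 + 63/5 = 323/25 L
Total volume = 4 + 30 = 34 L
Final concentration = 323/25/34 * 100 = 38.00%

38.00


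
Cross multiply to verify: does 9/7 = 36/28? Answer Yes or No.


Cross multiply to check 9/7 = 36/28
Left cross product: 9 * 28 = 252
Right cross product: 7 * 36 = 252
252 = 252
Equal, so proportions match => Yes

Yes


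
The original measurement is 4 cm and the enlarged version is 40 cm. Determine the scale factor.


Original length = 4 cm
Scaled length = 40 cm
Scale factor = 40 / 4
= 10

10


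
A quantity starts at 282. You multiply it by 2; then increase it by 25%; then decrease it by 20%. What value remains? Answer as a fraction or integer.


Start with 282.
Step 1: Multiply by 2: 282 * 2 = 564
Step 2: Increase by 25%: 564 * 125/100 = 705
Step 3: Decrease by 20%: 705 * 80/100 = 564
Final result = 564

564


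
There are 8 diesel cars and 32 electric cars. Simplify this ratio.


Find GCD(8, 32)
GCD = 8
Divide both by 8: 8/8 = 1, 32/8 = 4
Simplified ratio = 1:4

1:4


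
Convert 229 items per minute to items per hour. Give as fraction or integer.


Converting from per minute to per hour
Rate = 229 items per minute
Multiply by 60: 229 * 60
= 13740 items per hour

13740


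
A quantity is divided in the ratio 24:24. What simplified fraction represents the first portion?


Total parts = 24 + 24 = 48
First part fraction = 24/48
Simplify: 24/48 = 1/2

1/2


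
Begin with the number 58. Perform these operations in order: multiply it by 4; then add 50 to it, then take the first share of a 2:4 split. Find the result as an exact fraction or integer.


Start with 58.
Step 1: Multiply by 4: 58 * 4 = 232
Step 2: Add 50: 232+50=282; split 2:4 first = 282*2/6 = 94
Final result = 94

94


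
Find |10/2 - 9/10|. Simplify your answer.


Simplify: 10/2 = 5 and 9/10 = 9/10
Find common denominator: LCD = 10
Convert: 50/10 and 9/10
Difference = |50 - 9|/10 = 41/10
Simplified = 41/10

41/10


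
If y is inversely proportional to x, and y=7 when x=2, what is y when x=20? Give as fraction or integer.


Inverse proportion: y = k/x
Find k: k = 2 * 7 = 14
Compute y at x=20: y = 14/20
y = 7/10

7/10


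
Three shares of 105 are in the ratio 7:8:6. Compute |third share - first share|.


Total parts = 7 + 8 + 6 = 21
Value per part = 105 / 21 = 5
Shares: 7*5=35, 8*5=40, 6*5=30
Third share = 30, first share = 35
Difference = |30 - 35| = 5

5


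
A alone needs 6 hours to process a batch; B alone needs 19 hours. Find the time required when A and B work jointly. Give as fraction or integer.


Rate of A = 1/6 job per hour
Rate of B = 1/19 job per hour
Combined rate = 1/6 + 1/19
Find common denominator: (19 + 6)/(6*19) = 25/114
Combined rate = 25/114 job per hour
Time together = 1 / (25/114) = 114/25 hours

114/25


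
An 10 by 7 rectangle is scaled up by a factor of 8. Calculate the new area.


Original dimensions: 10 x 7
Enlargement factor = 8
New width = 10 * 8 = 80
New height = 7 * 8 = 56
New area = 80 * 56 = 4480

4480


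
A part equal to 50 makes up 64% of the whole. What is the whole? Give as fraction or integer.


Given: 50 is 64% of the whole
Set up: 50 = 64/100 * whole
whole = 50 * 100 / 64
whole = 5000 / 64
whole = 625/8

625/8


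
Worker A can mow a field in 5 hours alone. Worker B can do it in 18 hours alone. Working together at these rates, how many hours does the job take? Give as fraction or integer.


Rate of A = 1/5 job per hour
Rate of B = 1/18 job per hour
Combined rate = 1/5 + 1/18
Find common denominator: (18 + 5)/(5*18) = 23/90
Combined rate = 23/90 job per hour
Time together = 1 / (23/90) = 90/23 hours

90/23


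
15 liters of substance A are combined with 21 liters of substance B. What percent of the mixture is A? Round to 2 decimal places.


Volume of A = 15 L
Volume of B = 21 L
Total volume = 15 + 21 = 36 L
Percentage of A = (15/36) * 100
= 41.67%

41.67


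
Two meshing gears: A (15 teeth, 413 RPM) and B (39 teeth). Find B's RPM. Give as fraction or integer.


Gear ratio: teeth_A * RPM_A = teeth_B * RPM_B
15 * 413 = 39 * RPM_B
6195 = 39 * RPM_B
RPM_B = 6195 / 39
RPM_B = 2065/13

2065/13


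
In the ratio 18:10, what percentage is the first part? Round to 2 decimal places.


Total parts = 18 + 10 = 28
First part fraction = 18/28
Percentage = (18/28) * 100
= 0.642857 * 100
= 64.29%

64.29


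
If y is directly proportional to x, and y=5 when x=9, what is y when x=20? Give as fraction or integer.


Direct proportion: y = kx
Find k: k = 5/9 = 5/9
Compute y at x=20: y = 5/9 * 20
y = 100/9

100/9


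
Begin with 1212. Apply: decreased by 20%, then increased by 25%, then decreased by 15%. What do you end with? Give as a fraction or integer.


Start: 1212
Step 1: decrease by 20% => multiply by 80/100
  1212 * 80/100 = 4848/5
Step 2: increase by 25% => multiply by 125/100
  4848/5 * 125/100 = 1212
Step 3: decrease by 15% => multiply by 85/100
  1212 * 85/100 = 5151/5
Final value = 5151/5

5151/5


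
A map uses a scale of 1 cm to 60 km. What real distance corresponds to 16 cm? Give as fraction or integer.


Map scale: 1 cm = 60 km
Measured distance on map = 16 cm
Set up proportion: 16 * 60 / 1
= 960 / 1
= 960 km

960


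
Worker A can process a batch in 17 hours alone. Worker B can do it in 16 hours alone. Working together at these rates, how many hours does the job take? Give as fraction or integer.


Rate of A = 1/17 job per hour
Rate of B = 1/16 job per hour
Combined rate = 1/17 + 1/16
Find common denominator: (16 + 17)/(17*16) = 33/272
Combined rate = 33/272 job per hour
Time together = 1 / (33/272) = 272/33 hours

272/33


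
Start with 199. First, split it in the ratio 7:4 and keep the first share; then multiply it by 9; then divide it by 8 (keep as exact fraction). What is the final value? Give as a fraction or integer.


Start with 199.
Step 1: Split 7:4, first share = 199 * 7/11 = 1393/11
Step 2: Multiply by 9: 1393/11 * 9 = 12537/11
Step 3: Divide by 8: 12537/11 / 8 = 12537/88
Final result = 12537/88

12537/88


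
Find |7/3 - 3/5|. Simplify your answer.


Simplify: 7/3 = 7/3 and 3/5 = 3/5
Find common denominator: LCD = 15
Convert: 35/15 and 9/15
Difference = |35 - 9|/15 = 26/15
Simplified = 26/15

26/15


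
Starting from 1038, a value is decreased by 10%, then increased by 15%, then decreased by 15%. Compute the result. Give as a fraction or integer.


Start: 1038
Step 1: decrease by 10% => multiply by 90/100
  1038 * 90/100 = 4671/5
Step 2: increase by 15% => multiply by 115/100
  4671/5 * 115/100 = 107433/100
Step 3: decrease by 15% => multiply by 85/100
  107433/100 * 85/100 = 1826361/2000
Final value = 1826361/2000

1826361/2000


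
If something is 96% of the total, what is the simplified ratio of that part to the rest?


Part = 96%, Remainder = 4%
Ratio = 96:4
GCD(96, 4) = 4
Simplify: 24:1 = 24:1

24:1


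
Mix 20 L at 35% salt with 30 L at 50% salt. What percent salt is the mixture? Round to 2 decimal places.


Solute in mixture 1 = 35% of 20 L = 20*35/100 = 7 L
Solute in mixture 2 = 50% of 30 L = 30*50/100 = 15 L
Total solute = 7 + 15 = 22 L
Total volume = 20 + 30 = 50 L
Final concentration = 22/50 * 100 = 44.00%

44.00


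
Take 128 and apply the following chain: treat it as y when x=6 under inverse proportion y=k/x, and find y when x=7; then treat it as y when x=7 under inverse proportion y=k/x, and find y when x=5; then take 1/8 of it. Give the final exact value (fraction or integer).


Start with 128.
Step 1: Inverse prop: k = (128)*6; new y = k/7 = 128*6/7 = 768/7
Step 2: Inverse prop: k = (768/7)*7; new y = k/5 = 768/7*7/5 = 768/5
Step 3: Take 1/8: 768/5 * 1/8 = 96/5
Final result = 96/5

96/5


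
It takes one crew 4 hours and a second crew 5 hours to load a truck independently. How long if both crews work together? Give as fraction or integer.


Rate of A = 1/4 job per hour
Rate of B = 1/5 job per hour
Combined rate = 1/4 + 1/5
Find common denominator: (5 + 4)/(4*5) = 9/20
Combined rate = 9/20 job per hour
Time together = 1 / (9/20) = 20/9 hours

20/9


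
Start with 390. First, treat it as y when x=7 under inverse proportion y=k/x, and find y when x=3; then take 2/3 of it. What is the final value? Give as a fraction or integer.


Start with 390.
Step 1: Inverse prop: k = (390)*7; new y = k/3 = 390*7/3 = 910
Step 2: Take 2/3: 910 * 2/3 = 1820/3
Final result = 1820/3

1820/3


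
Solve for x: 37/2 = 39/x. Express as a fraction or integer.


Setting up: 37/2 = 39/x
Cross multiply: 37 * x = 2 * 39
37x = 78
x = 78/37
x = 78/37

78/37


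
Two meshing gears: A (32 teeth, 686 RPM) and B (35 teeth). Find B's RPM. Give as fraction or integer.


Gear ratio: teeth_A * RPM_A = teeth_B * RPM_B
32 * 686 = 35 * RPM_B
21952 = 35 * RPM_B
RPM_B = 21952 / 35
RPM_B = 3136/5

3136/5


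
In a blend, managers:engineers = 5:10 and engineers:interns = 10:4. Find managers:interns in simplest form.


Given a:b = 5:10 and b:c = 10:4
Make b consistent. Multiply first ratio by 10: a:b = 50:100
Multiply second ratio by 10: b:c = 100:40
Now b = 100 in both, so a:b:c = 50:100:40
Therefore a:c = 50:40
Simplify by GCD: a:c = 5:4

5:4


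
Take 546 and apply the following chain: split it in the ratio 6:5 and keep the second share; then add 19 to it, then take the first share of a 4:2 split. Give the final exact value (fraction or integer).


Start with 546.
Step 1: Split 6:5, second share = 546 * 5/11 = 2730/11
Step 2: Add 19: 2730/11+19=2939/11; split 4:2 first = 2939/11*4/6 = 5878/33
Final result = 5878/33

5878/33


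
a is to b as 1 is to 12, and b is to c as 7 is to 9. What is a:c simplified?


Given a:b = 1:12 and b:c = 7:9
Make b consistent. Multiply first ratio by 7: a:b = 7:84
Multiply second ratio by 12: b:c = 84:108
Now b = 84 in both, so a:b:c = 7:84:108
Therefore a:c = 7:108
Simplify by GCD: a:c = 7:108

7:108


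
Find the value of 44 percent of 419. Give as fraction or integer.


Compute 44% of 419
Convert percentage: 44% = 44/100
Multiply: 419 * 44/100
= 18436/100
= 4609/25

4609/25


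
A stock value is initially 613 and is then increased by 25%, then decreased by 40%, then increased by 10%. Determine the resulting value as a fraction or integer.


Start: 613
Step 1: increase by 25% => multiply by 125/100
  613 * 125/100 = 3065/4
Step 2: decrease by 40% => multiply by 60/100
  3065/4 * 60/100 = 1839/4
Step 3: increase by 10% => multiply by 110/100
  1839/4 * 110/100 = 20229/40
Final value = 20229/40

20229/40


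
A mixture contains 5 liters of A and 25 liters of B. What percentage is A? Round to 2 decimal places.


Volume of A = 5 L
Volume of B = 25 L
Total volume = 5 + 25 = 30 L
Percentage of A = (5/30) * 100
= 16.67%

16.67


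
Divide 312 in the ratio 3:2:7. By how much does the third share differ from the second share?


Total parts = 3 + 2 + 7 = 12
Value per part = 312 / 12 = 26
Shares: 3*26=78, 2*26=52, 7*26=182
Third share = 182, second share = 52
Difference = |182 - 52| = 130

130


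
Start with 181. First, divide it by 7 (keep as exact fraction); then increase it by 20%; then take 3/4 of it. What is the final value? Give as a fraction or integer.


Start with 181.
Step 1: Divide by 7: 181 / 7 = 181/7
Step 2: Increase by 20%: 181/7 * 120/100 = 1086/35
Step 3: Take 3/4: 1086/35 * 3/4 = 1629/70
Final result = 1629/70

1629/70


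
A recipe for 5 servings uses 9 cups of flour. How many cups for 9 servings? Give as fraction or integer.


Original: 9 cups for 5 servings
Target servings = 9
Scaling factor = 9/5
New amount = 9 * 9/5
= 81/5
= 81/5 cups

81/5


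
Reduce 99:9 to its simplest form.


Find GCD(99, 9)
GCD = 9
Divide both by 9: 99/9 = 11, 9/9 = 1
Simplified ratio = 11:1

11:1


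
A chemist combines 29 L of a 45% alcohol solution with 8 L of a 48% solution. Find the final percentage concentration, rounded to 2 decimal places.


Solute in mixture 1 = 45% of 29 L = 29*45/100 = 261/20 L
Solute in mixture 2 = 48% of 8 L = 8*48/100 = 96/25 L
Total solute = 261/20 + 96/25 = 1689/100 L
Total volume = 29 + 8 = 37 L
Final concentration = 1689/100/37 * 100 = 45.65%

45.65


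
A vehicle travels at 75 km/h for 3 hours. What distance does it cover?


Using distance = speed * time
Speed = 75 km/h
Time = 3 hours
Distance = 75 * 3
= 225 km

225


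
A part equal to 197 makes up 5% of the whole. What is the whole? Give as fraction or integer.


Given: 197 is 5% of the whole
Set up: 197 = 5/100 * whole
whole = 197 * 100 / 5
whole = 19700 / 5
whole = 3940

3940


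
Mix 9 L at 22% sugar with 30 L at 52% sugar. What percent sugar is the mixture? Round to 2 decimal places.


Solute in mixture 1 = 22% of 9 L = 9*22/100 = 99/50 L
Solute in mixture 2 = 52% of 30 L = 30*52/100 = 78/5 L
Total solute = 99/50 + 78/5 = 879/50 L
Total volume = 9 + 30 = 39 L
Final concentration = 879/50/39 * 100 = 45.08%

45.08
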